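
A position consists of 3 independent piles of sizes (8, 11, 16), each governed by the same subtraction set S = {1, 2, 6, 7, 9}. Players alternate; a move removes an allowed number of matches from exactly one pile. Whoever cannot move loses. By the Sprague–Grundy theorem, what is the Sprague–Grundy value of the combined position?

0

All piles use S = {1, 2, 6, 7, 9}:
n :  0  1  2  3  4  5  6  7  8  9 10 11 12 13 14 15 16
G :  0  1  2  0  1  2  3  4  0  1  2  0  1  2  3  4  0
Pile A: G(8) = 0.
Pile B: G(11) = 0.
Pile C: G(16) = 0.
Combined Grundy value = 0 ⊕ 0 ⊕ 0 = 0.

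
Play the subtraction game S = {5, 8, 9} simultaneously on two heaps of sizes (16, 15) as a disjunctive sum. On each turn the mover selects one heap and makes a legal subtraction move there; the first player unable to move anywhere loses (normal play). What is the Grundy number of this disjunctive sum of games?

0

All heaps use S = {5, 8, 9}:
n :  0  1  2  3  4  5  6  7  8  9 10 11 12 13 14 15 16
G :  0  0  0  0  0  1  1  1  1  1  2  2  2  2  0  0  0
Heap A: G(16) = 0.
Heap B: G(15) = 0.
Combined Grundy value = 0 ⊕ 0 = 0.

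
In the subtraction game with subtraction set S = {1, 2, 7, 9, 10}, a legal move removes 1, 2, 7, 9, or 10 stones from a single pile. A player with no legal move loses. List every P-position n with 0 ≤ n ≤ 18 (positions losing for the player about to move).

0, 3, 6, 11, 14, 17

n :  0  1  2  3  4  5  6  7  8  9 10 11 12 13 14 15 16 17 18
G :  0  1  2  0  1  2  0  1  2  3  4  0  1  2  0  1  2  0  1
P-positions are exactly the n with G(n) = 0.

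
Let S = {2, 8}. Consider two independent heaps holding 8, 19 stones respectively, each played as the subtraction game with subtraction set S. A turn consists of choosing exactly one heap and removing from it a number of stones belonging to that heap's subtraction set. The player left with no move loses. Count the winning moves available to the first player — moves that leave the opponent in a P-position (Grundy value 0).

All heaps use S = {2, 8}:
n :  0  1  2  3  4  5  6  7  8  9 10 11 12 13 14 15 16 17 18 19
G :  0  0  1  1  0  0  1  1  2  2  0  0  1  1  0  0  1  1  2  2
Heap A: G(8) = 2.
Heap B: G(19) = 2.
Combined Grundy value = 2 ⊕ 2 = 0.
A winning move leaves total XOR = 0, i.e. changes one component's Grundy value g to g ⊕ X where X is the current total.
Heap A: target g' = 2⊕0 = 2, but every legal move changes the Grundy value (mex property), so 0 moves.
Heap B: target g' = 2⊕0 = 2, but every legal move changes the Grundy value (mex property), so 0 moves.

0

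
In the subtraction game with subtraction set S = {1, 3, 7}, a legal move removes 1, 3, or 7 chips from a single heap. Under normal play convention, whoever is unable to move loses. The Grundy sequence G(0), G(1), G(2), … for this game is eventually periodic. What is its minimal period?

n :  0  1  2  3  4  5  6  7  8  9 10 11 12 13 14
G :  0  1  0  1  0  1  0  1  0  1  0  1  0  1  0
G(n+2) = G(n) holds for n = 0,…,6 (a full window of length max(S) = 7), so the sequence is purely periodic with period 2.

2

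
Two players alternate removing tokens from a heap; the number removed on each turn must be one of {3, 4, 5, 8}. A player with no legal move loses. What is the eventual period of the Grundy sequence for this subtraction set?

n :  0  1  2  3  4  5  6  7  8  9 10 11 12 13 14 15 16 17 18 19 20 21 22 23
G :  0  0  0  1  1  1  2  2  2  3  3  0  0  0  1  1  1  2  2  2  3  3  0  0
G(n+11) = G(n) holds for n = 0,…,7 (a full window of length max(S) = 8), so the sequence is purely periodic with period 11.

11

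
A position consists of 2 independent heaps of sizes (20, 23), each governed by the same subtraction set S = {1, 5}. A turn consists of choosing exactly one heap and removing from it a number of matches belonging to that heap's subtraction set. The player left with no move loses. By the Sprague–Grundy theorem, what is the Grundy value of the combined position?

1

All heaps use S = {1, 5}:
G(0) = 0
G(1) = mex{0} = 1
G(2) = mex{1} = 0
G(3) = mex{0} = 1
G(4) = mex{1} = 0
G(5) = mex{0,0} = 1
G(6) = mex{1,1} = 0
G(7) = mex{0,0} = 1
G(8) = mex{1,1} = 0
G(9) = mex{0,0} = 1
G(10) = mex{1,1} = 0
G(11) = mex{0,0} = 1
G(12) = mex{1,1} = 0
G(13) = mex{0,0} = 1
G(14) = mex{1,1} = 0
G(15) = mex{0,0} = 1
G(16) = mex{1,1} = 0
G(17) = mex{0,0} = 1
G(18) = mex{1,1} = 0
G(19) = mex{0,0} = 1
G(20) = mex{1,1} = 0
G(21) = mex{0,0} = 1
G(22) = mex{1,1} = 0
G(23) = mex{0,0} = 1
Heap A: G(20) = 0.
Heap B: G(23) = 1.
Combined Grundy value = 0 ⊕ 1 = 1.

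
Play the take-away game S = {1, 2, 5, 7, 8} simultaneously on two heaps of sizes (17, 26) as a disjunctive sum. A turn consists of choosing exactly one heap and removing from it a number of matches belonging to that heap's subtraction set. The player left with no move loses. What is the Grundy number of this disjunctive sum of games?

0

All heaps use S = {1, 2, 5, 7, 8}:
G(0) = 0
G(1) = mex{0} = 1
G(2) = mex{1,0} = 2
G(3) = mex{2,1} = 0
G(4) = mex{0,2} = 1
G(5) = mex{1,0,0} = 2
G(6) = mex{2,1,1} = 0
G(7) = mex{0,2,2,0} = 1
G(8) = mex{1,0,0,1,0} = 2
G(9) = mex{2,1,1,2,1} = 0
G(10) = mex{0,2,2,0,2} = 1
G(11) = mex{1,0,0,1,0} = 2
G(12) = mex{2,1,1,2,1} = 0
G(13) = mex{0,2,2,0,2} = 1
G(14) = mex{1,0,0,1,0} = 2
G(15) = mex{2,1,1,2,1} = 0
G(16) = mex{0,2,2,0,2} = 1
G(17) = mex{1,0,0,1,0} = 2
G(18) = mex{2,1,1,2,1} = 0
G(19) = mex{0,2,2,0,2} = 1
G(20) = mex{1,0,0,1,0} = 2
G(21) = mex{2,1,1,2,1} = 0
G(22) = mex{0,2,2,0,2} = 1
G(23) = mex{1,0,0,1,0} = 2
G(24) = mex{2,1,1,2,1} = 0
G(25) = mex{0,2,2,0,2} = 1
G(26) = mex{1,0,0,1,0} = 2
Heap A: G(17) = 2.
Heap B: G(26) = 2.
Combined Grundy value = 2 ⊕ 2 = 0.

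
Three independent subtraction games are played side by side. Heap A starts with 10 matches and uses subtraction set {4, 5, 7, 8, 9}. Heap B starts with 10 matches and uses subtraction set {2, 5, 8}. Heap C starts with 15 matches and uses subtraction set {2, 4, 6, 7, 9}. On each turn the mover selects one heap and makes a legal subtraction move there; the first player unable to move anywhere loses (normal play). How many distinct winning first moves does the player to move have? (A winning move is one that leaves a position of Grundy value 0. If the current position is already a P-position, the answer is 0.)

Heap A, S = {4, 5, 7, 8, 9}:
G(0) = 0
G(1) = mex{} = 0
G(2) = mex{} = 0
G(3) = mex{} = 0
G(4) = mex{0} = 1
G(5) = mex{0,0} = 1
G(6) = mex{0,0} = 1
G(7) = mex{0,0,0} = 1
G(8) = mex{1,0,0,0} = 2
G(9) = mex{1,1,0,0,0} = 2
G(10) = mex{1,1,0,0,0} = 2
G_A(10) = 2.
Heap B, S = {2, 5, 8}:
n :  0  1  2  3  4  5  6  7  8  9 10
G :  0  0  1  1  0  2  1  0  2  1  0
G_B(10) = 0.
Heap C, S = {2, 4, 6, 7, 9}:
G(0) = 0
G(1) = mex{} = 0
G(2) = mex{0} = 1
G(3) = mex{0} = 1
G(4) = mex{1,0} = 2
G(5) = mex{1,0} = 2
G(6) = mex{2,1,0} = 3
G(7) = mex{2,1,0,0} = 3
G(8) = mex{3,2,1,0} = 4
G(9) = mex{3,2,1,1,0} = 4
G(10) = mex{4,3,2,1,0} = 5
G(11) = mex{4,3,2,2,1} = 0
G(12) = mex{5,4,3,2,1} = 0
G(13) = mex{0,4,3,3,2} = 1
G(14) = mex{0,5,4,3,2} = 1
G(15) = mex{1,0,4,4,3} = 2
G_C(15) = 2.
Combined Grundy value = 2 ⊕ 0 ⊕ 2 = 0.
A winning move leaves total XOR = 0, i.e. changes one component's Grundy value g to g ⊕ X where X is the current total.
Heap A: target g' = 2⊕0 = 2, but every legal move changes the Grundy value (mex property), so 0 moves.
Heap B: target g' = 0⊕0 = 0, but every legal move changes the Grundy value (mex property), so 0 moves.
Heap C: target g' = 2⊕0 = 2, but every legal move changes the Grundy value (mex property), so 0 moves.

0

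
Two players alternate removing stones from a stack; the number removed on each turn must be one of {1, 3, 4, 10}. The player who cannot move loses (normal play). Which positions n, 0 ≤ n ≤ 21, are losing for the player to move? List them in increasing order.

0, 2, 7, 9, 14, 16, 21

G(0) = 0
G(1) = mex{0} = 1
G(2) = mex{1} = 0
G(3) = mex{0,0} = 1
G(4) = mex{1,1,0} = 2
G(5) = mex{2,0,1} = 3
G(6) = mex{3,1,0} = 2
G(7) = mex{2,2,1} = 0
G(8) = mex{0,3,2} = 1
G(9) = mex{1,2,3} = 0
G(10) = mex{0,0,2,0} = 1
G(11) = mex{1,1,0,1} = 2
G(12) = mex{2,0,1,0} = 3
G(13) = mex{3,1,0,1} = 2
G(14) = mex{2,2,1,2} = 0
G(15) = mex{0,3,2,3} = 1
G(16) = mex{1,2,3,2} = 0
G(17) = mex{0,0,2,0} = 1
G(18) = mex{1,1,0,1} = 2
G(19) = mex{2,0,1,0} = 3
G(20) = mex{3,1,0,1} = 2
G(21) = mex{2,2,1,2} = 0
P-positions are exactly the n with G(n) = 0.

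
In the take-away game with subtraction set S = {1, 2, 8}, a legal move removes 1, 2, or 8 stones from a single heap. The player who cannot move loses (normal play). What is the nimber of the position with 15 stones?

0

G(0) = 0
G(1) = mex{0} = 1
G(2) = mex{1,0} = 2
G(3) = mex{2,1} = 0
G(4) = mex{0,2} = 1
G(5) = mex{1,0} = 2
G(6) = mex{2,1} = 0
G(7) = mex{0,2} = 1
G(8) = mex{1,0,0} = 2
G(9) = mex{2,1,1} = 0
G(10) = mex{0,2,2} = 1
G(11) = mex{1,0,0} = 2
G(12) = mex{2,1,1} = 0
G(13) = mex{0,2,2} = 1
G(14) = mex{1,0,0} = 2
G(15) = mex{2,1,1} = 0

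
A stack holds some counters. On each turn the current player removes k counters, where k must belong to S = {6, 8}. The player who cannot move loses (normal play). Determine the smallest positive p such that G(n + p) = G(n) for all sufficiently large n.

14

n :  0  1  2  3  4  5  6  7  8  9 10 11 12 13 14 15 16 17 18 19 20 21 22 23 24 25 26 27 28 29
G :  0  0  0  0  0  0  1  1  1  1  1  1  2  2  0  0  0  0  0  0  1  1  1  1  1  1  2  2  0  0
G(n+14) = G(n) holds for n = 0,…,7 (a full window of length max(S) = 8), so the sequence is purely periodic with period 14.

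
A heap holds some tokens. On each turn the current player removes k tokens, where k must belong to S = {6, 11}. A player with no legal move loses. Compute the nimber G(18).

n :  0  1  2  3  4  5  6  7  8  9 10 11 12 13 14 15 16 17 18
G :  0  0  0  0  0  0  1  1  1  1  1  1  2  2  2  2  2  0  0

0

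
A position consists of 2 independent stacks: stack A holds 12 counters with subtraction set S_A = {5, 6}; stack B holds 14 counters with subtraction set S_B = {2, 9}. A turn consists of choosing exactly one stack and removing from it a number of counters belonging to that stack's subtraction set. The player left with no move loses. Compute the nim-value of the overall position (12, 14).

Stack A, S = {5, 6}:
n :  0  1  2  3  4  5  6  7  8  9 10 11 12
G :  0  0  0  0  0  1  1  1  1  1  2  0  0
G_A(12) = 0.
Stack B, S = {2, 9}:
n :  0  1  2  3  4  5  6  7  8  9 10 11 12 13 14
G :  0  0  1  1  0  0  1  1  0  2  1  0  0  1  1
G_B(14) = 1.
Combined Grundy value = 0 ⊕ 1 = 1.

1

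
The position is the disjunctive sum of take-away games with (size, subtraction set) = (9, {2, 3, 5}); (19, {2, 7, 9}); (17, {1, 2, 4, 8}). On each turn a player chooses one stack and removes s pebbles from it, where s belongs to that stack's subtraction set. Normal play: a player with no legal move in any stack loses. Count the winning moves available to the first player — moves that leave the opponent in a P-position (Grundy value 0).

4

Stack A, S = {2, 3, 5}:
G(0) = 0
G(1) = mex{} = 0
G(2) = mex{0} = 1
G(3) = mex{0,0} = 1
G(4) = mex{1,0} = 2
G(5) = mex{1,1,0} = 2
G(6) = mex{2,1,0} = 3
G(7) = mex{2,2,1} = 0
G(8) = mex{3,2,1} = 0
G(9) = mex{0,3,2} = 1
G_A(9) = 1.
Stack B, S = {2, 7, 9}:
G(0) = 0
G(1) = mex{} = 0
G(2) = mex{0} = 1
G(3) = mex{0} = 1
G(4) = mex{1} = 0
G(5) = mex{1} = 0
G(6) = mex{0} = 1
G(7) = mex{0,0} = 1
G(8) = mex{1,0} = 2
G(9) = mex{1,1,0} = 2
G(10) = mex{2,1,0} = 3
G(11) = mex{2,0,1} = 3
G(12) = mex{3,0,1} = 2
G(13) = mex{3,1,0} = 2
G(14) = mex{2,1,0} = 3
G(15) = mex{2,2,1} = 0
G(16) = mex{3,2,1} = 0
G(17) = mex{0,3,2} = 1
G(18) = mex{0,3,2} = 1
G(19) = mex{1,2,3} = 0
G_B(19) = 0.
Stack C, S = {1, 2, 4, 8}:
G(0) = 0
G(1) = mex{0} = 1
G(2) = mex{1,0} = 2
G(3) = mex{2,1} = 0
G(4) = mex{0,2,0} = 1
G(5) = mex{1,0,1} = 2
G(6) = mex{2,1,2} = 0
G(7) = mex{0,2,0} = 1
G(8) = mex{1,0,1,0} = 2
G(9) = mex{2,1,2,1} = 0
G(10) = mex{0,2,0,2} = 1
G(11) = mex{1,0,1,0} = 2
G(12) = mex{2,1,2,1} = 0
G(13) = mex{0,2,0,2} = 1
G(14) = mex{1,0,1,0} = 2
G(15) = mex{2,1,2,1} = 0
G(16) = mex{0,2,0,2} = 1
G(17) = mex{1,0,1,0} = 2
G_C(17) = 2.
Combined Grundy value = 1 ⊕ 0 ⊕ 2 = 3.
A winning move leaves total XOR = 0, i.e. changes one component's Grundy value g to g ⊕ X where X is the current total.
Stack A: need g' = 1⊕3 = 2. Options: 9−2→G=0, 9−3→G=3, 9−5→G=2. Hits: 1.
Stack B: need g' = 0⊕3 = 3. Options: 19−2→G=1, 19−7→G=2, 19−9→G=3. Hits: 1.
Stack C: need g' = 2⊕3 = 1. Options: 17−1→G=1, 17−2→G=0, 17−4→G=1, 17−8→G=0. Hits: 2.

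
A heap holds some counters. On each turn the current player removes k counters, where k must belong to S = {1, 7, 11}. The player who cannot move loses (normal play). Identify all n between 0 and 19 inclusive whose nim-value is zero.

0, 2, 4, 6, 8, 10, 12, 14, 16, 18

G(0) = 0
G(1) = mex{0} = 1
G(2) = mex{1} = 0
G(3) = mex{0} = 1
G(4) = mex{1} = 0
G(5) = mex{0} = 1
G(6) = mex{1} = 0
G(7) = mex{0,0} = 1
G(8) = mex{1,1} = 0
G(9) = mex{0,0} = 1
G(10) = mex{1,1} = 0
G(11) = mex{0,0,0} = 1
G(12) = mex{1,1,1} = 0
G(13) = mex{0,0,0} = 1
G(14) = mex{1,1,1} = 0
G(15) = mex{0,0,0} = 1
G(16) = mex{1,1,1} = 0
G(17) = mex{0,0,0} = 1
G(18) = mex{1,1,1} = 0
G(19) = mex{0,0,0} = 1
P-positions are exactly the n with G(n) = 0.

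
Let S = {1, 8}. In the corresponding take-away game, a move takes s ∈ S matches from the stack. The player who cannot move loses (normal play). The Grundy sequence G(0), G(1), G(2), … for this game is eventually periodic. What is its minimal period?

9

G(0) = 0
G(1) = mex{0} = 1
G(2) = mex{1} = 0
G(3) = mex{0} = 1
G(4) = mex{1} = 0
G(5) = mex{0} = 1
G(6) = mex{1} = 0
G(7) = mex{0} = 1
G(8) = mex{1,0} = 2
G(9) = mex{2,1} = 0
G(10) = mex{0,0} = 1
G(11) = mex{1,1} = 0
G(12) = mex{0,0} = 1
G(13) = mex{1,1} = 0
G(14) = mex{0,0} = 1
G(15) = mex{1,1} = 0
G(16) = mex{0,2} = 1
G(17) = mex{1,0} = 2
G(18) = mex{2,1} = 0
G(19) = mex{0,0} = 1
G(n+9) = G(n) holds for n = 0,…,7 (a full window of length max(S) = 8), so the sequence is purely periodic with period 9.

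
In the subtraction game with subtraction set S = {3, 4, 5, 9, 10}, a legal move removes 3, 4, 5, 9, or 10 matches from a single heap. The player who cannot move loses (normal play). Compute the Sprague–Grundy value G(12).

4

G(0) = 0
G(1) = mex{} = 0
G(2) = mex{} = 0
G(3) = mex{0} = 1
G(4) = mex{0,0} = 1
G(5) = mex{0,0,0} = 1
G(6) = mex{1,0,0} = 2
G(7) = mex{1,1,0} = 2
G(8) = mex{1,1,1} = 0
G(9) = mex{2,1,1,0} = 3
G(10) = mex{2,2,1,0,0} = 3
G(11) = mex{0,2,2,0,0} = 1
G(12) = mex{3,0,2,1,0} = 4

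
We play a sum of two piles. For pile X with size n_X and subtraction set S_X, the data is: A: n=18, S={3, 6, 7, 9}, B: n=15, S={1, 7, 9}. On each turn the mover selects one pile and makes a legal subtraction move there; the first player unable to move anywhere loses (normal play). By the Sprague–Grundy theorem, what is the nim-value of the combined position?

3

Pile A, S = {3, 6, 7, 9}:
n :  0  1  2  3  4  5  6  7  8  9 10 11 12 13 14 15 16 17 18
G :  0  0  0  1  1  1  2  2  2  3  3  3  0  0  0  1  1  1  2
G_A(18) = 2.
Pile B, S = {1, 7, 9}:
n :  0  1  2  3  4  5  6  7  8  9 10 11 12 13 14 15
G :  0  1  0  1  0  1  0  1  0  1  0  1  0  1  0  1
G_B(15) = 1.
Combined Grundy value = 2 ⊕ 1 = 3.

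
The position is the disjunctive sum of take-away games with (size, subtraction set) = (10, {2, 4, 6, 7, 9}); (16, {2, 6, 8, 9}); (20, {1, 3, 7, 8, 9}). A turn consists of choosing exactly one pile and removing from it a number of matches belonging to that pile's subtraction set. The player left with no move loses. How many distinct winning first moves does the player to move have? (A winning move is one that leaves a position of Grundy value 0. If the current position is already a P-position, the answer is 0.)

1

Pile A, S = {2, 4, 6, 7, 9}:
G(0) = 0
G(1) = mex{} = 0
G(2) = mex{0} = 1
G(3) = mex{0} = 1
G(4) = mex{1,0} = 2
G(5) = mex{1,0} = 2
G(6) = mex{2,1,0} = 3
G(7) = mex{2,1,0,0} = 3
G(8) = mex{3,2,1,0} = 4
G(9) = mex{3,2,1,1,0} = 4
G(10) = mex{4,3,2,1,0} = 5
G_A(10) = 5.
Pile B, S = {2, 6, 8, 9}:
G(0) = 0
G(1) = mex{} = 0
G(2) = mex{0} = 1
G(3) = mex{0} = 1
G(4) = mex{1} = 0
G(5) = mex{1} = 0
G(6) = mex{0,0} = 1
G(7) = mex{0,0} = 1
G(8) = mex{1,1,0} = 2
G(9) = mex{1,1,0,0} = 2
G(10) = mex{2,0,1,0} = 3
G(11) = mex{2,0,1,1} = 3
G(12) = mex{3,1,0,1} = 2
G(13) = mex{3,1,0,0} = 2
G(14) = mex{2,2,1,0} = 3
G(15) = mex{2,2,1,1} = 0
G(16) = mex{3,3,2,1} = 0
G_B(16) = 0.
Pile C, S = {1, 3, 7, 8, 9}:
G(0) = 0
G(1) = mex{0} = 1
G(2) = mex{1} = 0
G(3) = mex{0,0} = 1
G(4) = mex{1,1} = 0
G(5) = mex{0,0} = 1
G(6) = mex{1,1} = 0
G(7) = mex{0,0,0} = 1
G(8) = mex{1,1,1,0} = 2
G(9) = mex{2,0,0,1,0} = 3
G(10) = mex{3,1,1,0,1} = 2
G(11) = mex{2,2,0,1,0} = 3
G(12) = mex{3,3,1,0,1} = 2
G(13) = mex{2,2,0,1,0} = 3
G(14) = mex{3,3,1,0,1} = 2
G(15) = mex{2,2,2,1,0} = 3
G(16) = mex{3,3,3,2,1} = 0
G(17) = mex{0,2,2,3,2} = 1
G(18) = mex{1,3,3,2,3} = 0
G(19) = mex{0,0,2,3,2} = 1
G(20) = mex{1,1,3,2,3} = 0
G_C(20) = 0.
Combined Grundy value = 5 ⊕ 0 ⊕ 0 = 5.
A winning move leaves total XOR = 0, i.e. changes one component's Grundy value g to g ⊕ X where X is the current total.
Pile A: need g' = 5⊕5 = 0. Options: 10−2→G=4, 10−4→G=3, 10−6→G=2, 10−7→G=1, 10−9→G=0. Hits: 1.
Pile B: need g' = 0⊕5 = 5. Options: 16−2→G=3, 16−6→G=3, 16−8→G=2, 16−9→G=1. Hits: 0.
Pile C: need g' = 0⊕5 = 5. Options: 20−1→G=1, 20−3→G=1, 20−7→G=3, 20−8→G=2, 20−9→G=3. Hits: 0.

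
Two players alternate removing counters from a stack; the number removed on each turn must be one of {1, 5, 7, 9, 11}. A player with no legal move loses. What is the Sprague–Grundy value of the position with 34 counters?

n :  0  1  2  3  4  5  6  7  8  9 10 11 12 13 14 15 16 17 18 19 20 21 22 23 24 25 26 27 28 29 30 31 32 33 34
G :  0  1  0  1  0  1  0  1  0  1  0  1  0  1  0  1  0  1  0  1  0  1  0  1  0  1  0  1  0  1  0  1  0  1  0

0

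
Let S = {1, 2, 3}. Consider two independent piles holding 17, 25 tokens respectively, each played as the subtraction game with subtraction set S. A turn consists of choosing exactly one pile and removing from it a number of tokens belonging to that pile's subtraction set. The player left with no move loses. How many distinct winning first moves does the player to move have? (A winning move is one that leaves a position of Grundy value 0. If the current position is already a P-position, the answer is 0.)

All piles use S = {1, 2, 3}:
G(0) = 0
G(1) = mex{0} = 1
G(2) = mex{1,0} = 2
G(3) = mex{2,1,0} = 3
G(4) = mex{3,2,1} = 0
G(5) = mex{0,3,2} = 1
G(6) = mex{1,0,3} = 2
G(7) = mex{2,1,0} = 3
G(8) = mex{3,2,1} = 0
G(9) = mex{0,3,2} = 1
G(10) = mex{1,0,3} = 2
G(11) = mex{2,1,0} = 3
G(12) = mex{3,2,1} = 0
G(13) = mex{0,3,2} = 1
G(14) = mex{1,0,3} = 2
G(15) = mex{2,1,0} = 3
G(16) = mex{3,2,1} = 0
G(17) = mex{0,3,2} = 1
G(18) = mex{1,0,3} = 2
G(19) = mex{2,1,0} = 3
G(20) = mex{3,2,1} = 0
G(21) = mex{0,3,2} = 1
G(22) = mex{1,0,3} = 2
G(23) = mex{2,1,0} = 3
G(24) = mex{3,2,1} = 0
G(25) = mex{0,3,2} = 1
Pile A: G(17) = 1.
Pile B: G(25) = 1.
Combined Grundy value = 1 ⊕ 1 = 0.
A winning move leaves total XOR = 0, i.e. changes one component's Grundy value g to g ⊕ X where X is the current total.
Pile A: target g' = 1⊕0 = 1, but every legal move changes the Grundy value (mex property), so 0 moves.
Pile B: target g' = 1⊕0 = 1, but every legal move changes the Grundy value (mex property), so 0 moves.

0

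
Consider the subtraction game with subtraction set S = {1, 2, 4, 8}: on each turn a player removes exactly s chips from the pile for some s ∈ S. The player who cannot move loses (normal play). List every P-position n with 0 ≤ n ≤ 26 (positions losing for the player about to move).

0, 3, 6, 9, 12, 15, 18, 21, 24

G(0) = 0
G(1) = mex{0} = 1
G(2) = mex{1,0} = 2
G(3) = mex{2,1} = 0
G(4) = mex{0,2,0} = 1
G(5) = mex{1,0,1} = 2
G(6) = mex{2,1,2} = 0
G(7) = mex{0,2,0} = 1
G(8) = mex{1,0,1,0} = 2
G(9) = mex{2,1,2,1} = 0
G(10) = mex{0,2,0,2} = 1
G(11) = mex{1,0,1,0} = 2
G(12) = mex{2,1,2,1} = 0
G(13) = mex{0,2,0,2} = 1
G(14) = mex{1,0,1,0} = 2
G(15) = mex{2,1,2,1} = 0
G(16) = mex{0,2,0,2} = 1
G(17) = mex{1,0,1,0} = 2
G(18) = mex{2,1,2,1} = 0
G(19) = mex{0,2,0,2} = 1
G(20) = mex{1,0,1,0} = 2
G(21) = mex{2,1,2,1} = 0
G(22) = mex{0,2,0,2} = 1
G(23) = mex{1,0,1,0} = 2
G(24) = mex{2,1,2,1} = 0
G(25) = mex{0,2,0,2} = 1
G(26) = mex{1,0,1,0} = 2
P-positions are exactly the n with G(n) = 0.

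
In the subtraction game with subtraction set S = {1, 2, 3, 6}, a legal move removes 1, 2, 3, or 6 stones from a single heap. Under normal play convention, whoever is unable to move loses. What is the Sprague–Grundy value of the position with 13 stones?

1

G(0) = 0
G(1) = mex{0} = 1
G(2) = mex{1,0} = 2
G(3) = mex{2,1,0} = 3
G(4) = mex{3,2,1} = 0
G(5) = mex{0,3,2} = 1
G(6) = mex{1,0,3,0} = 2
G(7) = mex{2,1,0,1} = 3
G(8) = mex{3,2,1,2} = 0
G(9) = mex{0,3,2,3} = 1
G(10) = mex{1,0,3,0} = 2
G(11) = mex{2,1,0,1} = 3
G(12) = mex{3,2,1,2} = 0
G(13) = mex{0,3,2,3} = 1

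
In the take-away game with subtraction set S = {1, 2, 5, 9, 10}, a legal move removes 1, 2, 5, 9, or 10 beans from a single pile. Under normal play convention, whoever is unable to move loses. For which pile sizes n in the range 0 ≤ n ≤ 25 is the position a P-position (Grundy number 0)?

0, 3, 6, 14, 17, 20

n :  0  1  2  3  4  5  6  7  8  9 10 11 12 13 14 15 16 17 18 19 20 21 22 23 24 25
G :  0  1  2  0  1  2  0  1  2  3  4  5  3  4  0  1  2  0  1  2  0  1  2  3  4  5
P-positions are exactly the n with G(n) = 0.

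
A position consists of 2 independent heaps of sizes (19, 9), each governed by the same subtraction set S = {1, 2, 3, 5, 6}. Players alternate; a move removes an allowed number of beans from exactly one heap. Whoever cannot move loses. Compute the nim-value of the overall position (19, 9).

All heaps use S = {1, 2, 3, 5, 6}:
G(0) = 0
G(1) = mex{0} = 1
G(2) = mex{1,0} = 2
G(3) = mex{2,1,0} = 3
G(4) = mex{3,2,1} = 0
G(5) = mex{0,3,2,0} = 1
G(6) = mex{1,0,3,1,0} = 2
G(7) = mex{2,1,0,2,1} = 3
G(8) = mex{3,2,1,3,2} = 0
G(9) = mex{0,3,2,0,3} = 1
G(10) = mex{1,0,3,1,0} = 2
G(11) = mex{2,1,0,2,1} = 3
G(12) = mex{3,2,1,3,2} = 0
G(13) = mex{0,3,2,0,3} = 1
G(14) = mex{1,0,3,1,0} = 2
G(15) = mex{2,1,0,2,1} = 3
G(16) = mex{3,2,1,3,2} = 0
G(17) = mex{0,3,2,0,3} = 1
G(18) = mex{1,0,3,1,0} = 2
G(19) = mex{2,1,0,2,1} = 3
Heap A: G(19) = 3.
Heap B: G(9) = 1.
Combined Grundy value = 3 ⊕ 1 = 2.

2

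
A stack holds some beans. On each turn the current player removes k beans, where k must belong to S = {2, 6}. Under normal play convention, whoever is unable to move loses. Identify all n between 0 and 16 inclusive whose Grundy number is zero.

0, 1, 4, 5, 8, 9, 12, 13, 16

G(0) = 0
G(1) = mex{} = 0
G(2) = mex{0} = 1
G(3) = mex{0} = 1
G(4) = mex{1} = 0
G(5) = mex{1} = 0
G(6) = mex{0,0} = 1
G(7) = mex{0,0} = 1
G(8) = mex{1,1} = 0
G(9) = mex{1,1} = 0
G(10) = mex{0,0} = 1
G(11) = mex{0,0} = 1
G(12) = mex{1,1} = 0
G(13) = mex{1,1} = 0
G(14) = mex{0,0} = 1
G(15) = mex{0,0} = 1
G(16) = mex{1,1} = 0
P-positions are exactly the n with G(n) = 0.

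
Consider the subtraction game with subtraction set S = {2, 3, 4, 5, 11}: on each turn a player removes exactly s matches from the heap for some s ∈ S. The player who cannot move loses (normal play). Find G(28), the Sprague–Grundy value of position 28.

n :  0  1  2  3  4  5  6  7  8  9 10 11 12 13 14 15 16 17 18 19 20 21 22 23 24 25 26 27 28
G :  0  0  1  1  2  2  3  0  0  1  1  2  2  3  0  0  1  1  2  2  3  0  0  1  1  2  2  3  0

0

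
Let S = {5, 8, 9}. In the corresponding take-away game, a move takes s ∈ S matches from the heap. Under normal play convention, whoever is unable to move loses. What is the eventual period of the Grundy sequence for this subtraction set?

14

G(0) = 0
G(1) = mex{} = 0
G(2) = mex{} = 0
G(3) = mex{} = 0
G(4) = mex{} = 0
G(5) = mex{0} = 1
G(6) = mex{0} = 1
G(7) = mex{0} = 1
G(8) = mex{0,0} = 1
G(9) = mex{0,0,0} = 1
G(10) = mex{1,0,0} = 2
G(11) = mex{1,0,0} = 2
G(12) = mex{1,0,0} = 2
G(13) = mex{1,1,0} = 2
G(14) = mex{1,1,1} = 0
G(15) = mex{2,1,1} = 0
G(16) = mex{2,1,1} = 0
G(17) = mex{2,1,1} = 0
G(18) = mex{2,2,1} = 0
G(19) = mex{0,2,2} = 1
G(20) = mex{0,2,2} = 1
G(21) = mex{0,2,2} = 1
G(22) = mex{0,0,2} = 1
G(23) = mex{0,0,0} = 1
G(24) = mex{1,0,0} = 2
G(25) = mex{1,0,0} = 2
G(26) = mex{1,0,0} = 2
G(27) = mex{1,1,0} = 2
G(28) = mex{1,1,1} = 0
G(29) = mex{2,1,1} = 0
G(n+14) = G(n) holds for n = 0,…,8 (a full window of length max(S) = 9), so the sequence is purely periodic with period 14.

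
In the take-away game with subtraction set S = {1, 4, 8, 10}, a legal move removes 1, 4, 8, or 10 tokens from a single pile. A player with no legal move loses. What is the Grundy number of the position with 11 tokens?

G(0) = 0
G(1) = mex{0} = 1
G(2) = mex{1} = 0
G(3) = mex{0} = 1
G(4) = mex{1,0} = 2
G(5) = mex{2,1} = 0
G(6) = mex{0,0} = 1
G(7) = mex{1,1} = 0
G(8) = mex{0,2,0} = 1
G(9) = mex{1,0,1} = 2
G(10) = mex{2,1,0,0} = 3
G(11) = mex{3,0,1,1} = 2

2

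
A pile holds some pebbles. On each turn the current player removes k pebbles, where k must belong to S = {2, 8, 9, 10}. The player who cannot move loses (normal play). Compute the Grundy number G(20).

0

n :  0  1  2  3  4  5  6  7  8  9 10 11 12 13 14 15 16 17 18 19 20
G :  0  0  1  1  0  0  1  1  2  2  3  3  2  2  3  3  0  0  1  1  0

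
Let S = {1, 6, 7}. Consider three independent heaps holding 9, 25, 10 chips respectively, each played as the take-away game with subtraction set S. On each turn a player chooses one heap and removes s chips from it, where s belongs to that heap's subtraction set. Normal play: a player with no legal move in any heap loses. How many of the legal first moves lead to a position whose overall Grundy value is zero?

All heaps use S = {1, 6, 7}:
n :  0  1  2  3  4  5  6  7  8  9 10 11 12 13 14 15 16 17 18 19 20 21 22 23 24 25
G :  0  1  0  1  0  1  2  3  2  3  2  3  0  1  0  1  0  1  2  3  2  3  2  3  0  1
Heap A: G(9) = 3.
Heap B: G(25) = 1.
Heap C: G(10) = 2.
Combined Grundy value = 3 ⊕ 1 ⊕ 2 = 0.
A winning move leaves total XOR = 0, i.e. changes one component's Grundy value g to g ⊕ X where X is the current total.
Heap A: target g' = 3⊕0 = 3, but every legal move changes the Grundy value (mex property), so 0 moves.
Heap B: target g' = 1⊕0 = 1, but every legal move changes the Grundy value (mex property), so 0 moves.
Heap C: target g' = 2⊕0 = 2, but every legal move changes the Grundy value (mex property), so 0 moves.

0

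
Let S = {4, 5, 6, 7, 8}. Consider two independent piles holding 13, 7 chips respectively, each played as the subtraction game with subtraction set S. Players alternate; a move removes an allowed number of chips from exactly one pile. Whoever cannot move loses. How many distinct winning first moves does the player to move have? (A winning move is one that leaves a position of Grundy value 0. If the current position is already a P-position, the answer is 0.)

All piles use S = {4, 5, 6, 7, 8}:
n :  0  1  2  3  4  5  6  7  8  9 10 11 12 13
G :  0  0  0  0  1  1  1  1  2  2  2  2  0  0
Pile A: G(13) = 0.
Pile B: G(7) = 1.
Combined Grundy value = 0 ⊕ 1 = 1.
A winning move leaves total XOR = 0, i.e. changes one component's Grundy value g to g ⊕ X where X is the current total.
Pile A: need g' = 0⊕1 = 1. Options: 13−4→G=2, 13−5→G=2, 13−6→G=1, 13−7→G=1, 13−8→G=1. Hits: 3.
Pile B: need g' = 1⊕1 = 0. Options: 7−4→G=0, 7−5→G=0, 7−6→G=0, 7−7→G=0. Hits: 4.

7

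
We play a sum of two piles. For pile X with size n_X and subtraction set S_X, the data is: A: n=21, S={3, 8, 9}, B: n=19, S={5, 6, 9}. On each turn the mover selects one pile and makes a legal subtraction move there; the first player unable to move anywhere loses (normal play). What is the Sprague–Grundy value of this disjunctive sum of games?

0

Pile A, S = {3, 8, 9}:
G(0) = 0
G(1) = mex{} = 0
G(2) = mex{} = 0
G(3) = mex{0} = 1
G(4) = mex{0} = 1
G(5) = mex{0} = 1
G(6) = mex{1} = 0
G(7) = mex{1} = 0
G(8) = mex{1,0} = 2
G(9) = mex{0,0,0} = 1
G(10) = mex{0,0,0} = 1
G(11) = mex{2,1,0} = 3
G(12) = mex{1,1,1} = 0
G(13) = mex{1,1,1} = 0
G(14) = mex{3,0,1} = 2
G(15) = mex{0,0,0} = 1
G(16) = mex{0,2,0} = 1
G(17) = mex{2,1,2} = 0
G(18) = mex{1,1,1} = 0
G(19) = mex{1,3,1} = 0
G(20) = mex{0,0,3} = 1
G(21) = mex{0,0,0} = 1
G_A(21) = 1.
Pile B, S = {5, 6, 9}:
G(0) = 0
G(1) = mex{} = 0
G(2) = mex{} = 0
G(3) = mex{} = 0
G(4) = mex{} = 0
G(5) = mex{0} = 1
G(6) = mex{0,0} = 1
G(7) = mex{0,0} = 1
G(8) = mex{0,0} = 1
G(9) = mex{0,0,0} = 1
G(10) = mex{1,0,0} = 2
G(11) = mex{1,1,0} = 2
G(12) = mex{1,1,0} = 2
G(13) = mex{1,1,0} = 2
G(14) = mex{1,1,1} = 0
G(15) = mex{2,1,1} = 0
G(16) = mex{2,2,1} = 0
G(17) = mex{2,2,1} = 0
G(18) = mex{2,2,1} = 0
G(19) = mex{0,2,2} = 1
G_B(19) = 1.
Combined Grundy value = 1 ⊕ 1 = 0.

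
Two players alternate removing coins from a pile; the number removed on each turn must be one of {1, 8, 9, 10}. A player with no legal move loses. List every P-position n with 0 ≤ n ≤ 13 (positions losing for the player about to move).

n :  0  1  2  3  4  5  6  7  8  9 10 11 12 13
G :  0  1  0  1  0  1  0  1  2  3  2  3  2  3
P-positions are exactly the n with G(n) = 0.

0, 2, 4, 6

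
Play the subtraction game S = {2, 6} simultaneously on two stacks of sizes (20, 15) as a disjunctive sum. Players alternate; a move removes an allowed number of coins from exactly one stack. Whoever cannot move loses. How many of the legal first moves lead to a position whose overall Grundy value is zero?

4

All stacks use S = {2, 6}:
G(0) = 0
G(1) = mex{} = 0
G(2) = mex{0} = 1
G(3) = mex{0} = 1
G(4) = mex{1} = 0
G(5) = mex{1} = 0
G(6) = mex{0,0} = 1
G(7) = mex{0,0} = 1
G(8) = mex{1,1} = 0
G(9) = mex{1,1} = 0
G(10) = mex{0,0} = 1
G(11) = mex{0,0} = 1
G(12) = mex{1,1} = 0
G(13) = mex{1,1} = 0
G(14) = mex{0,0} = 1
G(15) = mex{0,0} = 1
G(16) = mex{1,1} = 0
G(17) = mex{1,1} = 0
G(18) = mex{0,0} = 1
G(19) = mex{0,0} = 1
G(20) = mex{1,1} = 0
Stack A: G(20) = 0.
Stack B: G(15) = 1.
Combined Grundy value = 0 ⊕ 1 = 1.
A winning move leaves total XOR = 0, i.e. changes one component's Grundy value g to g ⊕ X where X is the current total.
Stack A: need g' = 0⊕1 = 1. Options: 20−2→G=1, 20−6→G=1. Hits: 2.
Stack B: need g' = 1⊕1 = 0. Options: 15−2→G=0, 15−6→G=0. Hits: 2.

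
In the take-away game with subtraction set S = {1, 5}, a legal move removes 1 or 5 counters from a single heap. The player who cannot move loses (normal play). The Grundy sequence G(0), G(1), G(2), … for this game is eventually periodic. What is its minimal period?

2

n :  0  1  2  3  4  5  6  7  8  9 10 11 12 13 14
G :  0  1  0  1  0  1  0  1  0  1  0  1  0  1  0
G(n+2) = G(n) holds for n = 0,…,4 (a full window of length max(S) = 5), so the sequence is purely periodic with period 2.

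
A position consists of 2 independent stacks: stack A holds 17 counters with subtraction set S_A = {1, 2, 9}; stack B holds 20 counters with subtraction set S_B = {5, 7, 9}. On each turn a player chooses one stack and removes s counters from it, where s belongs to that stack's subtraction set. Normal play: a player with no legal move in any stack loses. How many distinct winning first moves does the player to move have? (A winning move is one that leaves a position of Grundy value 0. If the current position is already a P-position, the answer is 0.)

Stack A, S = {1, 2, 9}:
n :  0  1  2  3  4  5  6  7  8  9 10 11 12 13 14 15 16 17
G :  0  1  2  0  1  2  0  1  2  3  0  1  2  0  1  2  0  1
G_A(17) = 1.
Stack B, S = {5, 7, 9}:
n :  0  1  2  3  4  5  6  7  8  9 10 11 12 13 14 15 16 17 18 19 20
G :  0  0  0  0  0  1  1  1  1  1  2  2  2  2  0  0  0  0  0  1  1
G_B(20) = 1.
Combined Grundy value = 1 ⊕ 1 = 0.
A winning move leaves total XOR = 0, i.e. changes one component's Grundy value g to g ⊕ X where X is the current total.
Stack A: target g' = 1⊕0 = 1, but every legal move changes the Grundy value (mex property), so 0 moves.
Stack B: target g' = 1⊕0 = 1, but every legal move changes the Grundy value (mex property), so 0 moves.

0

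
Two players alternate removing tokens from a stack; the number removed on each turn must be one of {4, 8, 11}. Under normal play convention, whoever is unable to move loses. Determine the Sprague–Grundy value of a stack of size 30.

0

G(0) = 0
G(1) = mex{} = 0
G(2) = mex{} = 0
G(3) = mex{} = 0
G(4) = mex{0} = 1
G(5) = mex{0} = 1
G(6) = mex{0} = 1
G(7) = mex{0} = 1
G(8) = mex{1,0} = 2
G(9) = mex{1,0} = 2
G(10) = mex{1,0} = 2
G(11) = mex{1,0,0} = 2
G(12) = mex{2,1,0} = 3
G(13) = mex{2,1,0} = 3
G(14) = mex{2,1,0} = 3
G(15) = mex{2,1,1} = 0
G(16) = mex{3,2,1} = 0
G(17) = mex{3,2,1} = 0
G(18) = mex{3,2,1} = 0
G(19) = mex{0,2,2} = 1
G(20) = mex{0,3,2} = 1
G(21) = mex{0,3,2} = 1
G(22) = mex{0,3,2} = 1
G(23) = mex{1,0,3} = 2
G(24) = mex{1,0,3} = 2
G(25) = mex{1,0,3} = 2
G(26) = mex{1,0,0} = 2
G(27) = mex{2,1,0} = 3
G(28) = mex{2,1,0} = 3
G(29) = mex{2,1,0} = 3
G(30) = mex{2,1,1} = 0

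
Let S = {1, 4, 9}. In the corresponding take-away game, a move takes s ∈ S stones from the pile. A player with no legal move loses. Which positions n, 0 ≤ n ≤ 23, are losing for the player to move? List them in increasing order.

n :  0  1  2  3  4  5  6  7  8  9 10 11 12 13 14 15 16 17 18 19 20 21 22 23
G :  0  1  0  1  2  0  1  0  1  2  0  1  0  1  2  0  1  0  1  2  0  1  0  1
P-positions are exactly the n with G(n) = 0.

0, 2, 5, 7, 10, 12, 15, 17, 20, 22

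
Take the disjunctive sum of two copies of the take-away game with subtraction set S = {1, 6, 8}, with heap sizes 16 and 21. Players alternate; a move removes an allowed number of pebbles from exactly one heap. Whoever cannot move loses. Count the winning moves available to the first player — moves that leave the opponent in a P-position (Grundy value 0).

0

All heaps use S = {1, 6, 8}:
G(0) = 0
G(1) = mex{0} = 1
G(2) = mex{1} = 0
G(3) = mex{0} = 1
G(4) = mex{1} = 0
G(5) = mex{0} = 1
G(6) = mex{1,0} = 2
G(7) = mex{2,1} = 0
G(8) = mex{0,0,0} = 1
G(9) = mex{1,1,1} = 0
G(10) = mex{0,0,0} = 1
G(11) = mex{1,1,1} = 0
G(12) = mex{0,2,0} = 1
G(13) = mex{1,0,1} = 2
G(14) = mex{2,1,2} = 0
G(15) = mex{0,0,0} = 1
G(16) = mex{1,1,1} = 0
G(17) = mex{0,0,0} = 1
G(18) = mex{1,1,1} = 0
G(19) = mex{0,2,0} = 1
G(20) = mex{1,0,1} = 2
G(21) = mex{2,1,2} = 0
Heap A: G(16) = 0.
Heap B: G(21) = 0.
Combined Grundy value = 0 ⊕ 0 = 0.
A winning move leaves total XOR = 0, i.e. changes one component's Grundy value g to g ⊕ X where X is the current total.
Heap A: target g' = 0⊕0 = 0, but every legal move changes the Grundy value (mex property), so 0 moves.
Heap B: target g' = 0⊕0 = 0, but every legal move changes the Grundy value (mex property), so 0 moves.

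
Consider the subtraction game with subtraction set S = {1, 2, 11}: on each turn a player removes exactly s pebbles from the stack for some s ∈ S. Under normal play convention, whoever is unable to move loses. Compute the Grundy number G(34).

1

n :  0  1  2  3  4  5  6  7  8  9 10 11 12 13 14 15 16 17 18 19 20 21 22 23 24 25 26 27 28 29 30 31 32 33 34
G :  0  1  2  0  1  2  0  1  2  0  1  2  0  1  2  0  1  2  0  1  2  0  1  2  0  1  2  0  1  2  0  1  2  0  1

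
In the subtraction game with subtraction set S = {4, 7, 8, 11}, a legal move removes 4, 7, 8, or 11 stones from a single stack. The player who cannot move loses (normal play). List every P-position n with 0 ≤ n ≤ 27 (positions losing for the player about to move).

n :  0  1  2  3  4  5  6  7  8  9 10 11 12 13 14 15 16 17 18 19 20 21 22 23 24 25 26 27
G :  0  0  0  0  1  1  1  1  2  2  2  2  3  3  3  0  0  0  0  1  1  1  1  2  2  2  2  3
P-positions are exactly the n with G(n) = 0.

0, 1, 2, 3, 15, 16, 17, 18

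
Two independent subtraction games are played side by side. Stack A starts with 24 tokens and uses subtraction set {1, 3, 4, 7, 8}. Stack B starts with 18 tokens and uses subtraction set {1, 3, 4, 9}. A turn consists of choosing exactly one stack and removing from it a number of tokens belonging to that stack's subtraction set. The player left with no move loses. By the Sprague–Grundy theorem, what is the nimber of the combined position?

Stack A, S = {1, 3, 4, 7, 8}:
G(0) = 0
G(1) = mex{0} = 1
G(2) = mex{1} = 0
G(3) = mex{0,0} = 1
G(4) = mex{1,1,0} = 2
G(5) = mex{2,0,1} = 3
G(6) = mex{3,1,0} = 2
G(7) = mex{2,2,1,0} = 3
G(8) = mex{3,3,2,1,0} = 4
G(9) = mex{4,2,3,0,1} = 5
G(10) = mex{5,3,2,1,0} = 4
G(11) = mex{4,4,3,2,1} = 0
G(12) = mex{0,5,4,3,2} = 1
G(13) = mex{1,4,5,2,3} = 0
G(14) = mex{0,0,4,3,2} = 1
G(15) = mex{1,1,0,4,3} = 2
G(16) = mex{2,0,1,5,4} = 3
G(17) = mex{3,1,0,4,5} = 2
G(18) = mex{2,2,1,0,4} = 3
G(19) = mex{3,3,2,1,0} = 4
G(20) = mex{4,2,3,0,1} = 5
G(21) = mex{5,3,2,1,0} = 4
G(22) = mex{4,4,3,2,1} = 0
G(23) = mex{0,5,4,3,2} = 1
G(24) = mex{1,4,5,2,3} = 0
G_A(24) = 0.
Stack B, S = {1, 3, 4, 9}:
G(0) = 0
G(1) = mex{0} = 1
G(2) = mex{1} = 0
G(3) = mex{0,0} = 1
G(4) = mex{1,1,0} = 2
G(5) = mex{2,0,1} = 3
G(6) = mex{3,1,0} = 2
G(7) = mex{2,2,1} = 0
G(8) = mex{0,3,2} = 1
G(9) = mex{1,2,3,0} = 4
G(10) = mex{4,0,2,1} = 3
G(11) = mex{3,1,0,0} = 2
G(12) = mex{2,4,1,1} = 0
G(13) = mex{0,3,4,2} = 1
G(14) = mex{1,2,3,3} = 0
G(15) = mex{0,0,2,2} = 1
G(16) = mex{1,1,0,0} = 2
G(17) = mex{2,0,1,1} = 3
G(18) = mex{3,1,0,4} = 2
G_B(18) = 2.
Combined Grundy value = 0 ⊕ 2 = 2.

2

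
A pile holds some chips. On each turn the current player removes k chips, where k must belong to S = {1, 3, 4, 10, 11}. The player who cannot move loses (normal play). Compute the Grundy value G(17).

n :  0  1  2  3  4  5  6  7  8  9 10 11 12 13 14 15 16 17
G :  0  1  0  1  2  3  2  0  1  0  1  2  3  2  0  1  0  1

1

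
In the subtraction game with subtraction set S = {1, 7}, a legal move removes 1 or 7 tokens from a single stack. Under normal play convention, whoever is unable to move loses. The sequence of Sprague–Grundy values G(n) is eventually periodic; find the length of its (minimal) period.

2

G(0) = 0
G(1) = mex{0} = 1
G(2) = mex{1} = 0
G(3) = mex{0} = 1
G(4) = mex{1} = 0
G(5) = mex{0} = 1
G(6) = mex{1} = 0
G(7) = mex{0,0} = 1
G(8) = mex{1,1} = 0
G(9) = mex{0,0} = 1
G(10) = mex{1,1} = 0
G(11) = mex{0,0} = 1
G(12) = mex{1,1} = 0
G(13) = mex{0,0} = 1
G(14) = mex{1,1} = 0
G(n+2) = G(n) holds for n = 0,…,6 (a full window of length max(S) = 7), so the sequence is purely periodic with period 2.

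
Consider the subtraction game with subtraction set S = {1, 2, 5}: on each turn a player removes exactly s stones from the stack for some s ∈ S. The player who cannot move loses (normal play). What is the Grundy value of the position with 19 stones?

1

G(0) = 0
G(1) = mex{0} = 1
G(2) = mex{1,0} = 2
G(3) = mex{2,1} = 0
G(4) = mex{0,2} = 1
G(5) = mex{1,0,0} = 2
G(6) = mex{2,1,1} = 0
G(7) = mex{0,2,2} = 1
G(8) = mex{1,0,0} = 2
G(9) = mex{2,1,1} = 0
G(10) = mex{0,2,2} = 1
G(11) = mex{1,0,0} = 2
G(12) = mex{2,1,1} = 0
G(13) = mex{0,2,2} = 1
G(14) = mex{1,0,0} = 2
G(15) = mex{2,1,1} = 0
G(16) = mex{0,2,2} = 1
G(17) = mex{1,0,0} = 2
G(18) = mex{2,1,1} = 0
G(19) = mex{0,2,2} = 1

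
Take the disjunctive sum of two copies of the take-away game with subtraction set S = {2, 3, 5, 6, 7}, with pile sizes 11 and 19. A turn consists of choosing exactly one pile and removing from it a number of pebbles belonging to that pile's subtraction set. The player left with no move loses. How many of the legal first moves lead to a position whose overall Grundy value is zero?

2

All piles use S = {2, 3, 5, 6, 7}:
n :  0  1  2  3  4  5  6  7  8  9 10 11 12 13 14 15 16 17 18 19
G :  0  0  1  1  2  2  3  3  4  0  0  1  1  2  2  3  3  4  0  0
Pile A: G(11) = 1.
Pile B: G(19) = 0.
Combined Grundy value = 1 ⊕ 0 = 1.
A winning move leaves total XOR = 0, i.e. changes one component's Grundy value g to g ⊕ X where X is the current total.
Pile A: need g' = 1⊕1 = 0. Options: 11−2→G=0, 11−3→G=4, 11−5→G=3, 11−6→G=2, 11−7→G=2. Hits: 1.
Pile B: need g' = 0⊕1 = 1. Options: 19−2→G=4, 19−3→G=3, 19−5→G=2, 19−6→G=2, 19−7→G=1. Hits: 1.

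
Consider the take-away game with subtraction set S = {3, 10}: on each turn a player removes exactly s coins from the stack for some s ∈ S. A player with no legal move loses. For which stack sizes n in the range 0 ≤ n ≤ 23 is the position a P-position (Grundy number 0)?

G(0) = 0
G(1) = mex{} = 0
G(2) = mex{} = 0
G(3) = mex{0} = 1
G(4) = mex{0} = 1
G(5) = mex{0} = 1
G(6) = mex{1} = 0
G(7) = mex{1} = 0
G(8) = mex{1} = 0
G(9) = mex{0} = 1
G(10) = mex{0,0} = 1
G(11) = mex{0,0} = 1
G(12) = mex{1,0} = 2
G(13) = mex{1,1} = 0
G(14) = mex{1,1} = 0
G(15) = mex{2,1} = 0
G(16) = mex{0,0} = 1
G(17) = mex{0,0} = 1
G(18) = mex{0,0} = 1
G(19) = mex{1,1} = 0
G(20) = mex{1,1} = 0
G(21) = mex{1,1} = 0
G(22) = mex{0,2} = 1
G(23) = mex{0,0} = 1
P-positions are exactly the n with G(n) = 0.

0, 1, 2, 6, 7, 8, 13, 14, 15, 19, 20, 21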